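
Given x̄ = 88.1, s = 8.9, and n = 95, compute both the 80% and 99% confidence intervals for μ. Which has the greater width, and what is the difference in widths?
99% CI is wider by 2.44

df = 94
80% CI: t* = 1.291, (86.92, 89.28), width = 2 · t* · s/√n = 2.36
99% CI: t* = 2.629, (85.70, 90.50), width = 2 · t* · s/√n = 4.80

The 99% CI is wider by 4.80 - 2.36 = 2.44.
Higher confidence requires a wider interval.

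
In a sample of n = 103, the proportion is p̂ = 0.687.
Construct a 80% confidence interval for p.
(0.628, 0.746)

Proportion CI:
SE = √(p̂(1-p̂)/n) = √(0.687 · 0.313 / 103) = 0.04569

z* = 1.282
Margin = z* · SE = 1.282 · 0.04569 = 0.0586

CI: 0.687 ± 0.0586 = (0.628, 0.746)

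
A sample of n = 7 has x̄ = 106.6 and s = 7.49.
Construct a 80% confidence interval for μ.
(102.52, 110.68)

t-interval (σ unknown):
df = n - 1 = 6
t* = 1.440 for 80% confidence

Margin of error = t* · s/√n = 1.440 · 7.49/√7 = 4.08

CI: (102.52, 110.68)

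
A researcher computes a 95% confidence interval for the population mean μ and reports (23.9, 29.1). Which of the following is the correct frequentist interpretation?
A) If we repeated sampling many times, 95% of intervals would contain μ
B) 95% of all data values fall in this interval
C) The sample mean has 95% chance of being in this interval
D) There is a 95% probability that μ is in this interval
A

A) Correct — this is the frequentist long-run coverage interpretation.
B) Wrong — a CI is about the parameter μ, not individual data values.
C) Wrong — x̄ is observed and sits in the interval by construction.
D) Wrong — μ is fixed; the randomness lives in the interval, not in μ.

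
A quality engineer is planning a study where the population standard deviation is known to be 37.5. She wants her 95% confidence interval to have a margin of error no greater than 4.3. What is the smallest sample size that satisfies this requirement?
n ≥ 293

For margin E ≤ 4.3:
n ≥ (z* · σ / E)²
n ≥ (1.960 · 37.5 / 4.3)²
n ≥ 292.17

Minimum n = 293 (rounding up)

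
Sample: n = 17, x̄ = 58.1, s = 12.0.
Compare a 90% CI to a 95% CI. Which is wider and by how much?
95% CI is wider by 2.18

df = 16
90% CI: t* = 1.746, (53.02, 63.18), width = 2 · t* · s/√n = 10.16
95% CI: t* = 2.120, (51.93, 64.27), width = 2 · t* · s/√n = 12.34

The 95% CI is wider by 12.34 - 10.16 = 2.18.
Higher confidence requires a wider interval.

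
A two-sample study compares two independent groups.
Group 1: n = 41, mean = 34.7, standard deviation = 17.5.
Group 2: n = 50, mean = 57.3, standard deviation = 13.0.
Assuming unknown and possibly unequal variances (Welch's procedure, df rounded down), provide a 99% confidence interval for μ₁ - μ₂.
(-31.32, -13.88)

Difference: x̄₁ - x̄₂ = -22.60
SE = √(s₁²/n₁ + s₂²/n₂) = √(17.5²/41 + 13.0²/50) = 3.2939
df = 72.31 → 72 (Welch–Satterthwaite, rounded down)
t* = 2.646

CI: -22.60 ± 2.646 · 3.2939 = -22.60 ± 8.72 = (-31.32, -13.88)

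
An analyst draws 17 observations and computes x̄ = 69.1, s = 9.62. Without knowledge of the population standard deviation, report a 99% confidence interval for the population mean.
(62.28, 75.92)

t-interval (σ unknown):
df = n - 1 = 16
t* = 2.921 for 99% confidence

Margin of error = t* · s/√n = 2.921 · 9.62/√17 = 6.82

CI: (62.28, 75.92)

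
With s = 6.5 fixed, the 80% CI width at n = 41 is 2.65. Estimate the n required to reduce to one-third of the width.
n ≈ 369

CI width ∝ 1/√n
To reduce width by factor 3, need √n to grow by 3 → need 3² = 9 times as many samples.

Current: n = 41, width = 2.65
New: n = 369, width ≈ 0.87

Width reduced by factor of 2.65/0.87 = 3.05.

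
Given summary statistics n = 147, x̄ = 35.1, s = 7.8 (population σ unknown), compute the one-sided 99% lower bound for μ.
μ ≥ 33.59

Lower bound (one-sided):
t* = 2.352 (one-sided for 99%)
Lower bound = x̄ - t* · s/√n = 35.1 - 2.352 · 7.8/√147 = 33.59

We are 99% confident that μ ≥ 33.59.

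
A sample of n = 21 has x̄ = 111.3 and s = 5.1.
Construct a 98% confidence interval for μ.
(108.49, 114.11)

t-interval (σ unknown):
df = n - 1 = 20
t* = 2.528 for 98% confidence

Margin of error = t* · s/√n = 2.528 · 5.1/√21 = 2.81

CI: (108.49, 114.11)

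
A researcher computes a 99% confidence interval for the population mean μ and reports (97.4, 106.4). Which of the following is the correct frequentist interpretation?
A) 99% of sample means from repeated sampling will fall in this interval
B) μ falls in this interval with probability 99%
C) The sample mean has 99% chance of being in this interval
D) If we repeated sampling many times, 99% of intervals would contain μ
D

A) Wrong — coverage applies to intervals containing μ, not to future x̄ values.
B) Wrong — μ is fixed; the randomness lives in the interval, not in μ.
C) Wrong — x̄ is observed and sits in the interval by construction.
D) Correct — this is the frequentist long-run coverage interpretation.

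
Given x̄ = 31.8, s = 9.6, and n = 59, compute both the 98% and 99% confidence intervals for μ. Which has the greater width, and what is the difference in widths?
99% CI is wider by 0.68

df = 58
98% CI: t* = 2.392, (28.81, 34.79), width = 2 · t* · s/√n = 5.98
99% CI: t* = 2.663, (28.47, 35.13), width = 2 · t* · s/√n = 6.66

The 99% CI is wider by 6.66 - 5.98 = 0.68.
Higher confidence requires a wider interval.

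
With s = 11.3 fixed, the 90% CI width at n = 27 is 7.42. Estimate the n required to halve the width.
n ≈ 108

CI width ∝ 1/√n
To reduce width by factor 2, need √n to grow by 2 → need 2² = 4 times as many samples.

Current: n = 27, width = 7.42
New: n = 108, width ≈ 3.61

Width reduced by factor of 7.42/3.61 = 2.06.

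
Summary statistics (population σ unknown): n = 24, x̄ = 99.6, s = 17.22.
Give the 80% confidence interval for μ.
(94.96, 104.24)

t-interval (σ unknown):
df = n - 1 = 23
t* = 1.319 for 80% confidence

Margin of error = t* · s/√n = 1.319 · 17.22/√24 = 4.64

CI: (94.96, 104.24)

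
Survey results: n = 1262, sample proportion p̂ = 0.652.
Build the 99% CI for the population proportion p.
(0.617, 0.687)

Proportion CI:
SE = √(p̂(1-p̂)/n) = √(0.652 · 0.348 / 1262) = 0.01341

z* = 2.576
Margin = z* · SE = 2.576 · 0.01341 = 0.0345

CI: 0.652 ± 0.0345 = (0.617, 0.687)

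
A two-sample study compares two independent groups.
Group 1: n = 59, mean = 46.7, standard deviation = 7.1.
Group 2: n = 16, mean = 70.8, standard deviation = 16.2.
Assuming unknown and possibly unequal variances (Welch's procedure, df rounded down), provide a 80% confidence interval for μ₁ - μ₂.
(-29.65, -18.55)

Difference: x̄₁ - x̄₂ = -24.10
SE = √(s₁²/n₁ + s₂²/n₂) = √(7.1²/59 + 16.2²/16) = 4.1541
df = 16.59 → 16 (Welch–Satterthwaite, rounded down)
t* = 1.337

CI: -24.10 ± 1.337 · 4.1541 = -24.10 ± 5.55 = (-29.65, -18.55)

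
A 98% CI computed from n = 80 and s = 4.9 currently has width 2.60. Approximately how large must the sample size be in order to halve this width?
n ≈ 320

CI width ∝ 1/√n
To reduce width by factor 2, need √n to grow by 2 → need 2² = 4 times as many samples.

Current: n = 80, width = 2.60
New: n = 320, width ≈ 1.28

Width reduced by factor of 2.60/1.28 = 2.03.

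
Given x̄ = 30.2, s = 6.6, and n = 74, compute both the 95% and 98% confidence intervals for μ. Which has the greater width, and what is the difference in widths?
98% CI is wider by 0.59

df = 73
95% CI: t* = 1.993, (28.67, 31.73), width = 2 · t* · s/√n = 3.06
98% CI: t* = 2.379, (28.37, 32.03), width = 2 · t* · s/√n = 3.65

The 98% CI is wider by 3.65 - 3.06 = 0.59.
Higher confidence requires a wider interval.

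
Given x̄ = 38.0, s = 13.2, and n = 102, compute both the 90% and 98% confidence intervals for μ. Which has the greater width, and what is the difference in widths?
98% CI is wider by 1.84

df = 101
90% CI: t* = 1.660, (35.83, 40.17), width = 2 · t* · s/√n = 4.34
98% CI: t* = 2.364, (34.91, 41.09), width = 2 · t* · s/√n = 6.18

The 98% CI is wider by 6.18 - 4.34 = 1.84.
Higher confidence requires a wider interval.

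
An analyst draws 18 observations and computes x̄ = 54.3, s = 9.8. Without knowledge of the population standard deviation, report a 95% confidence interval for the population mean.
(49.43, 59.17)

t-interval (σ unknown):
df = n - 1 = 17
t* = 2.110 for 95% confidence

Margin of error = t* · s/√n = 2.110 · 9.8/√18 = 4.87

CI: (49.43, 59.17)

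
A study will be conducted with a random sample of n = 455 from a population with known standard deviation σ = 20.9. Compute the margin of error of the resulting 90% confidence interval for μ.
Margin of error = 1.61

Margin of error = z* · σ/√n
= 1.645 · 20.9/√455
= 1.645 · 20.9/21.3307
= 1.61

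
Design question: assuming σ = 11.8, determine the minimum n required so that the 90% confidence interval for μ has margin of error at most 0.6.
n ≥ 1047

For margin E ≤ 0.6:
n ≥ (z* · σ / E)²
n ≥ (1.645 · 11.8 / 0.6)²
n ≥ 1046.63

Minimum n = 1047 (rounding up)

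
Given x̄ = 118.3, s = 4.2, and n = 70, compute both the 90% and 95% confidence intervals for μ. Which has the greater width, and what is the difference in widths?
95% CI is wider by 0.33

df = 69
90% CI: t* = 1.667, (117.46, 119.14), width = 2 · t* · s/√n = 1.67
95% CI: t* = 1.995, (117.30, 119.30), width = 2 · t* · s/√n = 2.00

The 95% CI is wider by 2.00 - 1.67 = 0.33.
Higher confidence requires a wider interval.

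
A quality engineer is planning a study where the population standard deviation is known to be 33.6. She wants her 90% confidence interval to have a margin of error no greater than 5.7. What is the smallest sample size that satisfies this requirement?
n ≥ 95

For margin E ≤ 5.7:
n ≥ (z* · σ / E)²
n ≥ (1.645 · 33.6 / 5.7)²
n ≥ 94.03

Minimum n = 95 (rounding up)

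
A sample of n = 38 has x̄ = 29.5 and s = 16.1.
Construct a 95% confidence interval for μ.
(24.21, 34.79)

t-interval (σ unknown):
df = n - 1 = 37
t* = 2.026 for 95% confidence

Margin of error = t* · s/√n = 2.026 · 16.1/√38 = 5.29

CI: (24.21, 34.79)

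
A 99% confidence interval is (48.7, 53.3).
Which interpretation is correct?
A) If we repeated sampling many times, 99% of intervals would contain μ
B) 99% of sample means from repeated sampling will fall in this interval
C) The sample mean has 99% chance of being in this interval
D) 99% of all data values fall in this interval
A

A) Correct — this is the frequentist long-run coverage interpretation.
B) Wrong — coverage applies to intervals containing μ, not to future x̄ values.
C) Wrong — x̄ is observed and sits in the interval by construction.
D) Wrong — a CI is about the parameter μ, not individual data values.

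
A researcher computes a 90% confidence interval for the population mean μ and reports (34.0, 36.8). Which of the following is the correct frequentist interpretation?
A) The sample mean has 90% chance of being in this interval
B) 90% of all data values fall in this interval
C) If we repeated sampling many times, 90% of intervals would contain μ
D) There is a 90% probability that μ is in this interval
C

A) Wrong — x̄ is observed and sits in the interval by construction.
B) Wrong — a CI is about the parameter μ, not individual data values.
C) Correct — this is the frequentist long-run coverage interpretation.
D) Wrong — μ is fixed; the randomness lives in the interval, not in μ.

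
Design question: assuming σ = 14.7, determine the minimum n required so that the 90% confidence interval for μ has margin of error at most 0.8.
n ≥ 914

For margin E ≤ 0.8:
n ≥ (z* · σ / E)²
n ≥ (1.645 · 14.7 / 0.8)²
n ≥ 913.66

Minimum n = 914 (rounding up)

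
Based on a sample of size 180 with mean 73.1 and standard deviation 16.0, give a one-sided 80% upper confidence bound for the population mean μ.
μ ≤ 74.11

Upper bound (one-sided):
t* = 0.844 (one-sided for 80%)
Upper bound = x̄ + t* · s/√n = 73.1 + 0.844 · 16.0/√180 = 74.11

We are 80% confident that μ ≤ 74.11.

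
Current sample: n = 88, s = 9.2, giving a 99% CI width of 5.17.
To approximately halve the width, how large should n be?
n ≈ 352

CI width ∝ 1/√n
To reduce width by factor 2, need √n to grow by 2 → need 2² = 4 times as many samples.

Current: n = 88, width = 5.17
New: n = 352, width ≈ 2.54

Width reduced by factor of 5.17/2.54 = 2.04.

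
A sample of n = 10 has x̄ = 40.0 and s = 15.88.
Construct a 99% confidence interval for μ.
(23.68, 56.32)

t-interval (σ unknown):
df = n - 1 = 9
t* = 3.250 for 99% confidence

Margin of error = t* · s/√n = 3.250 · 15.88/√10 = 16.32

CI: (23.68, 56.32)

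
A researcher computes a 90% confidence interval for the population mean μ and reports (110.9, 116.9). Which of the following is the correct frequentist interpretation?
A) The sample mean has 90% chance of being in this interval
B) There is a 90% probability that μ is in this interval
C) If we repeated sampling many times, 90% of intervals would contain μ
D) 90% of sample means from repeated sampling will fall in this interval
C

A) Wrong — x̄ is observed and sits in the interval by construction.
B) Wrong — μ is fixed; the randomness lives in the interval, not in μ.
C) Correct — this is the frequentist long-run coverage interpretation.
D) Wrong — coverage applies to intervals containing μ, not to future x̄ values.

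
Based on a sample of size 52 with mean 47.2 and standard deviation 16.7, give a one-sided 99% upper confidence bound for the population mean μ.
μ ≤ 52.76

Upper bound (one-sided):
t* = 2.402 (one-sided for 99%)
Upper bound = x̄ + t* · s/√n = 47.2 + 2.402 · 16.7/√52 = 52.76

We are 99% confident that μ ≤ 52.76.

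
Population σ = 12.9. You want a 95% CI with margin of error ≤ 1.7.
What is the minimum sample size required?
n ≥ 222

For margin E ≤ 1.7:
n ≥ (z* · σ / E)²
n ≥ (1.960 · 12.9 / 1.7)²
n ≥ 221.20

Minimum n = 222 (rounding up)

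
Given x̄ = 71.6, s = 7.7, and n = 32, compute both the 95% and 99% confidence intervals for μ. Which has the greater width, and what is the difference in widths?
99% CI is wider by 1.92

df = 31
95% CI: t* = 2.040, (68.82, 74.38), width = 2 · t* · s/√n = 5.55
99% CI: t* = 2.744, (67.86, 75.34), width = 2 · t* · s/√n = 7.47

The 99% CI is wider by 7.47 - 5.55 = 1.92.
Higher confidence requires a wider interval.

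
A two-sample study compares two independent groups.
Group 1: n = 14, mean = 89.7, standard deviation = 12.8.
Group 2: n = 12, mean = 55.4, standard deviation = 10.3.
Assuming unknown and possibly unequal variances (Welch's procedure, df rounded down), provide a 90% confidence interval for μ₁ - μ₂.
(26.53, 42.07)

Difference: x̄₁ - x̄₂ = 34.30
SE = √(s₁²/n₁ + s₂²/n₂) = √(12.8²/14 + 10.3²/12) = 4.5325
df = 23.92 → 23 (Welch–Satterthwaite, rounded down)
t* = 1.714

CI: 34.30 ± 1.714 · 4.5325 = 34.30 ± 7.77 = (26.53, 42.07)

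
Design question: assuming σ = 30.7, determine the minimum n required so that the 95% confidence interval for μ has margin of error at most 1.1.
n ≥ 2993

For margin E ≤ 1.1:
n ≥ (z* · σ / E)²
n ≥ (1.960 · 30.7 / 1.1)²
n ≥ 2992.29

Minimum n = 2993 (rounding up)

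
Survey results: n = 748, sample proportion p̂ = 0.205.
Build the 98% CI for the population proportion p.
(0.171, 0.239)

Proportion CI:
SE = √(p̂(1-p̂)/n) = √(0.205 · 0.795 / 748) = 0.01476

z* = 2.326
Margin = z* · SE = 2.326 · 0.01476 = 0.0343

CI: 0.205 ± 0.0343 = (0.171, 0.239)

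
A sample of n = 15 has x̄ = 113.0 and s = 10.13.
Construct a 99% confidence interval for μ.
(105.21, 120.79)

t-interval (σ unknown):
df = n - 1 = 14
t* = 2.977 for 99% confidence

Margin of error = t* · s/√n = 2.977 · 10.13/√15 = 7.79

CI: (105.21, 120.79)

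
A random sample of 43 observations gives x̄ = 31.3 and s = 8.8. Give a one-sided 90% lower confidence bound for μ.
μ ≥ 29.55

Lower bound (one-sided):
t* = 1.302 (one-sided for 90%)
Lower bound = x̄ - t* · s/√n = 31.3 - 1.302 · 8.8/√43 = 29.55

We are 90% confident that μ ≥ 29.55.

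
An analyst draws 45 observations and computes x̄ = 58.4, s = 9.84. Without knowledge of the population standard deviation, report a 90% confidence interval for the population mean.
(55.94, 60.86)

t-interval (σ unknown):
df = n - 1 = 44
t* = 1.680 for 90% confidence

Margin of error = t* · s/√n = 1.680 · 9.84/√45 = 2.46

CI: (55.94, 60.86)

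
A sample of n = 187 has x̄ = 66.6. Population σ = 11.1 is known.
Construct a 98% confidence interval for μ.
(64.71, 68.49)

z-interval (σ known):
z* = 2.326 for 98% confidence

Margin of error = z* · σ/√n = 2.326 · 11.1/√187 = 1.89

CI: (66.6 - 1.89, 66.6 + 1.89) = (64.71, 68.49)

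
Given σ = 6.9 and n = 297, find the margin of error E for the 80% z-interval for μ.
Margin of error = 0.51

Margin of error = z* · σ/√n
= 1.282 · 6.9/√297
= 1.282 · 6.9/17.2337
= 0.51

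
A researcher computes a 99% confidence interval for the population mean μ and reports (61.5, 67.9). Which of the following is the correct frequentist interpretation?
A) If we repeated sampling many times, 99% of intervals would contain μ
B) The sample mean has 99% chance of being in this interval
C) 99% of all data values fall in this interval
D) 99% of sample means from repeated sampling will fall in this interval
A

A) Correct — this is the frequentist long-run coverage interpretation.
B) Wrong — x̄ is observed and sits in the interval by construction.
C) Wrong — a CI is about the parameter μ, not individual data values.
D) Wrong — coverage applies to intervals containing μ, not to future x̄ values.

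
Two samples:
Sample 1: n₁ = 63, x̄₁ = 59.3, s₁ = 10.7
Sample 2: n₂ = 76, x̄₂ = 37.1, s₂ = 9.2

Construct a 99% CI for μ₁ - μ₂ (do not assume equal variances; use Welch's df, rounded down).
(17.72, 26.68)

Difference: x̄₁ - x̄₂ = 22.20
SE = √(s₁²/n₁ + s₂²/n₂) = √(10.7²/63 + 9.2²/76) = 1.7120
df = 123.07 → 123 (Welch–Satterthwaite, rounded down)
t* = 2.616

CI: 22.20 ± 2.616 · 1.7120 = 22.20 ± 4.48 = (17.72, 26.68)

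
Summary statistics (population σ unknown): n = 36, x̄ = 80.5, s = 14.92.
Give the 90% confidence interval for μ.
(76.30, 84.70)

t-interval (σ unknown):
df = n - 1 = 35
t* = 1.690 for 90% confidence

Margin of error = t* · s/√n = 1.690 · 14.92/√36 = 4.20

CI: (76.30, 84.70)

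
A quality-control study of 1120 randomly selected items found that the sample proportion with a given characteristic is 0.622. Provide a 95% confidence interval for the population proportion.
(0.594, 0.650)

Proportion CI:
SE = √(p̂(1-p̂)/n) = √(0.622 · 0.378 / 1120) = 0.01449

z* = 1.960
Margin = z* · SE = 1.960 · 0.01449 = 0.0284

CI: 0.622 ± 0.0284 = (0.594, 0.650)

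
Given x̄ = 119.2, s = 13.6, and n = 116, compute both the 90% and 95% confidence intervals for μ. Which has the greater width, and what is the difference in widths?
95% CI is wider by 0.81

df = 115
90% CI: t* = 1.658, (117.11, 121.29), width = 2 · t* · s/√n = 4.19
95% CI: t* = 1.981, (116.70, 121.70), width = 2 · t* · s/√n = 5.00

The 95% CI is wider by 5.00 - 4.19 = 0.81.
Higher confidence requires a wider interval.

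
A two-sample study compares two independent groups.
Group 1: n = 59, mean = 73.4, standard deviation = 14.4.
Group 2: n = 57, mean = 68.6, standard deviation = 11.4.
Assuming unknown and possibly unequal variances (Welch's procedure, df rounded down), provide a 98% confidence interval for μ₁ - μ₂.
(-0.88, 10.48)

Difference: x̄₁ - x̄₂ = 4.80
SE = √(s₁²/n₁ + s₂²/n₂) = √(14.4²/59 + 11.4²/57) = 2.4072
df = 109.80 → 109 (Welch–Satterthwaite, rounded down)
t* = 2.361

CI: 4.80 ± 2.361 · 2.4072 = 4.80 ± 5.68 = (-0.88, 10.48)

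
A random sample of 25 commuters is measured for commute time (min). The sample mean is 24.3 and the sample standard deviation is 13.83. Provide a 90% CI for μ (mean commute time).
(19.57, 29.03)

t-interval (σ unknown):
df = n - 1 = 24
t* = 1.711 for 90% confidence

Margin of error = t* · s/√n = 1.711 · 13.83/√25 = 4.73

CI: (19.57, 29.03)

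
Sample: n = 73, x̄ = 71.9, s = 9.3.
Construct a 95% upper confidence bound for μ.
μ ≤ 73.71

Upper bound (one-sided):
t* = 1.666 (one-sided for 95%)
Upper bound = x̄ + t* · s/√n = 71.9 + 1.666 · 9.3/√73 = 73.71

We are 95% confident that μ ≤ 73.71.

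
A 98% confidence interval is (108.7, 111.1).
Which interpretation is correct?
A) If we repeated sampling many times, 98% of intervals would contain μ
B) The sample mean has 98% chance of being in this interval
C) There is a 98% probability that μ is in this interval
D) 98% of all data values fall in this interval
A

A) Correct — this is the frequentist long-run coverage interpretation.
B) Wrong — x̄ is observed and sits in the interval by construction.
C) Wrong — μ is fixed; the randomness lives in the interval, not in μ.
D) Wrong — a CI is about the parameter μ, not individual data values.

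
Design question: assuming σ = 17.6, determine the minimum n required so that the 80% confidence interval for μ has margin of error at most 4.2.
n ≥ 29

For margin E ≤ 4.2:
n ≥ (z* · σ / E)²
n ≥ (1.282 · 17.6 / 4.2)²
n ≥ 28.86

Minimum n = 29 (rounding up)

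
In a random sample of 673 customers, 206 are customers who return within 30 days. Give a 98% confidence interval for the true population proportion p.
(0.265, 0.347)

Proportion CI:
p̂ = 206/673 = 0.30609
SE = √(p̂(1-p̂)/n) = √(0.30609 · 0.69391 / 673) = 0.01777

z* = 2.326
Margin = z* · SE = 2.326 · 0.01777 = 0.0413

CI: 0.30609 ± 0.0413 = (0.265, 0.347)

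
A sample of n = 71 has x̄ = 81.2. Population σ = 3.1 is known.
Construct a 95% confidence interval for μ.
(80.48, 81.92)

z-interval (σ known):
z* = 1.960 for 95% confidence

Margin of error = z* · σ/√n = 1.960 · 3.1/√71 = 0.72

CI: (81.2 - 0.72, 81.2 + 0.72) = (80.48, 81.92)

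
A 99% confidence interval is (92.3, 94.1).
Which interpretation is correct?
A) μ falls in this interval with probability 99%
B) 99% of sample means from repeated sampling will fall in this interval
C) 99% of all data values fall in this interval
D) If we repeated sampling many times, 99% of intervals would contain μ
D

A) Wrong — μ is fixed; the randomness lives in the interval, not in μ.
B) Wrong — coverage applies to intervals containing μ, not to future x̄ values.
C) Wrong — a CI is about the parameter μ, not individual data values.
D) Correct — this is the frequentist long-run coverage interpretation.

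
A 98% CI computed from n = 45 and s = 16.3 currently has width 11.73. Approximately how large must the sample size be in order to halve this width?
n ≈ 180

CI width ∝ 1/√n
To reduce width by factor 2, need √n to grow by 2 → need 2² = 4 times as many samples.

Current: n = 45, width = 11.73
New: n = 180, width ≈ 5.70

Width reduced by factor of 11.73/5.70 = 2.06.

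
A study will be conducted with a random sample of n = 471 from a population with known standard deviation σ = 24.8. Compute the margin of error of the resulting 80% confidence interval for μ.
Margin of error = 1.46

Margin of error = z* · σ/√n
= 1.282 · 24.8/√471
= 1.282 · 24.8/21.7025
= 1.46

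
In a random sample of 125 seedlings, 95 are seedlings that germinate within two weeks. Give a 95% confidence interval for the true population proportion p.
(0.685, 0.835)

Proportion CI:
p̂ = 95/125 = 0.76000
SE = √(p̂(1-p̂)/n) = √(0.76000 · 0.24000 / 125) = 0.03820

z* = 1.960
Margin = z* · SE = 1.960 · 0.03820 = 0.0749

CI: 0.76000 ± 0.0749 = (0.685, 0.835)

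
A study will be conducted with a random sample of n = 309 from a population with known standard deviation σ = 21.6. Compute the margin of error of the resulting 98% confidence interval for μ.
Margin of error = 2.86

Margin of error = z* · σ/√n
= 2.326 · 21.6/√309
= 2.326 · 21.6/17.5784
= 2.86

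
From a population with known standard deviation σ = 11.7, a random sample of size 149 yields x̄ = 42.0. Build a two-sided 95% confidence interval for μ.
(40.12, 43.88)

z-interval (σ known):
z* = 1.960 for 95% confidence

Margin of error = z* · σ/√n = 1.960 · 11.7/√149 = 1.88

CI: (42.0 - 1.88, 42.0 + 1.88) = (40.12, 43.88)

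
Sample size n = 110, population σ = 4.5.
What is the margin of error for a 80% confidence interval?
Margin of error = 0.55

Margin of error = z* · σ/√n
= 1.282 · 4.5/√110
= 1.282 · 4.5/10.4881
= 0.55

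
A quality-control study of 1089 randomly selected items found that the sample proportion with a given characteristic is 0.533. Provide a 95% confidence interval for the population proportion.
(0.503, 0.563)

Proportion CI:
SE = √(p̂(1-p̂)/n) = √(0.533 · 0.467 / 1089) = 0.01512

z* = 1.960
Margin = z* · SE = 1.960 · 0.01512 = 0.0296

CI: 0.533 ± 0.0296 = (0.503, 0.563)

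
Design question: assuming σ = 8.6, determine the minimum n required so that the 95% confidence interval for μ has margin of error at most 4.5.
n ≥ 15

For margin E ≤ 4.5:
n ≥ (z* · σ / E)²
n ≥ (1.960 · 8.6 / 4.5)²
n ≥ 14.03

Minimum n = 15 (rounding up)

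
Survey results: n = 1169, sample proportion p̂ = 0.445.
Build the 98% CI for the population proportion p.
(0.411, 0.479)

Proportion CI:
SE = √(p̂(1-p̂)/n) = √(0.445 · 0.555 / 1169) = 0.01454

z* = 2.326
Margin = z* · SE = 2.326 · 0.01454 = 0.0338

CI: 0.445 ± 0.0338 = (0.411, 0.479)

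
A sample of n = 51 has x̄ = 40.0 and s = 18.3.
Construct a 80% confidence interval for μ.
(36.67, 43.33)

t-interval (σ unknown):
df = n - 1 = 50
t* = 1.299 for 80% confidence

Margin of error = t* · s/√n = 1.299 · 18.3/√51 = 3.33

CI: (36.67, 43.33)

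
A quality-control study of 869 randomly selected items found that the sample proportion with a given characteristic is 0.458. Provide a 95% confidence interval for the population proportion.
(0.425, 0.491)

Proportion CI:
SE = √(p̂(1-p̂)/n) = √(0.458 · 0.542 / 869) = 0.01690

z* = 1.960
Margin = z* · SE = 1.960 · 0.01690 = 0.0331

CI: 0.458 ± 0.0331 = (0.425, 0.491)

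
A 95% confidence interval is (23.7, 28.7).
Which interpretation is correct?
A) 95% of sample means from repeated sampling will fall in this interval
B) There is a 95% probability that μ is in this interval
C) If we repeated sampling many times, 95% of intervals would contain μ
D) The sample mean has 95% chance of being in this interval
C

A) Wrong — coverage applies to intervals containing μ, not to future x̄ values.
B) Wrong — μ is fixed; the randomness lives in the interval, not in μ.
C) Correct — this is the frequentist long-run coverage interpretation.
D) Wrong — x̄ is observed and sits in the interval by construction.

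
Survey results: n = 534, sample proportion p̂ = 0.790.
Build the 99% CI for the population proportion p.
(0.745, 0.835)

Proportion CI:
SE = √(p̂(1-p̂)/n) = √(0.790 · 0.210 / 534) = 0.01763

z* = 2.576
Margin = z* · SE = 2.576 · 0.01763 = 0.0454

CI: 0.790 ± 0.0454 = (0.745, 0.835)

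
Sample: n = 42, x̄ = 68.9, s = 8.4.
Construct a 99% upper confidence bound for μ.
μ ≤ 72.04

Upper bound (one-sided):
t* = 2.421 (one-sided for 99%)
Upper bound = x̄ + t* · s/√n = 68.9 + 2.421 · 8.4/√42 = 72.04

We are 99% confident that μ ≤ 72.04.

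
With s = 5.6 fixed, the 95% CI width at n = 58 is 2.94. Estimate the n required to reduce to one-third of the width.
n ≈ 522

CI width ∝ 1/√n
To reduce width by factor 3, need √n to grow by 3 → need 3² = 9 times as many samples.

Current: n = 58, width = 2.94
New: n = 522, width ≈ 0.96

Width reduced by factor of 2.94/0.96 = 3.06.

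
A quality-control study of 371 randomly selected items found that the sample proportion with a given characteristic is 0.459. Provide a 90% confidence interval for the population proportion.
(0.416, 0.502)

Proportion CI:
SE = √(p̂(1-p̂)/n) = √(0.459 · 0.541 / 371) = 0.02587

z* = 1.645
Margin = z* · SE = 1.645 · 0.02587 = 0.0426

CI: 0.459 ± 0.0426 = (0.416, 0.502)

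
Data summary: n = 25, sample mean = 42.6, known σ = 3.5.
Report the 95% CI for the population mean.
(41.23, 43.97)

z-interval (σ known):
z* = 1.960 for 95% confidence

Margin of error = z* · σ/√n = 1.960 · 3.5/√25 = 1.37

CI: (42.6 - 1.37, 42.6 + 1.37) = (41.23, 43.97)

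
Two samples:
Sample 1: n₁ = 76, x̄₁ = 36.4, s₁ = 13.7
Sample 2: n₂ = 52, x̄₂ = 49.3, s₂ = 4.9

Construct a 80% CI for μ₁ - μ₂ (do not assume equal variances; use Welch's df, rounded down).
(-15.11, -10.69)

Difference: x̄₁ - x̄₂ = -12.90
SE = √(s₁²/n₁ + s₂²/n₂) = √(13.7²/76 + 4.9²/52) = 1.7121
df = 100.50 → 100 (Welch–Satterthwaite, rounded down)
t* = 1.290

CI: -12.90 ± 1.290 · 1.7121 = -12.90 ± 2.21 = (-15.11, -10.69)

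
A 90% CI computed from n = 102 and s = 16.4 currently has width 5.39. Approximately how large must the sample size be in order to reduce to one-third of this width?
n ≈ 918

CI width ∝ 1/√n
To reduce width by factor 3, need √n to grow by 3 → need 3² = 9 times as many samples.

Current: n = 102, width = 5.39
New: n = 918, width ≈ 1.78

Width reduced by factor of 5.39/1.78 = 3.03.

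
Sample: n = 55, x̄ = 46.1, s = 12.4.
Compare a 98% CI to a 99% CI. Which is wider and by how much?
99% CI is wider by 0.91

df = 54
98% CI: t* = 2.397, (42.09, 50.11), width = 2 · t* · s/√n = 8.02
99% CI: t* = 2.670, (41.64, 50.56), width = 2 · t* · s/√n = 8.93

The 99% CI is wider by 8.93 - 8.02 = 0.91.
Higher confidence requires a wider interval.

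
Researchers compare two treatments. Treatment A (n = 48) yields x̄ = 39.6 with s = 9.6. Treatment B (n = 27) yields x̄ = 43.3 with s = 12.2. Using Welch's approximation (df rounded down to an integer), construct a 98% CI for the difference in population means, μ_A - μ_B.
(-10.28, 2.88)

Difference: x̄₁ - x̄₂ = -3.70
SE = √(s₁²/n₁ + s₂²/n₂) = √(9.6²/48 + 12.2²/27) = 2.7263
df = 44.29 → 44 (Welch–Satterthwaite, rounded down)
t* = 2.414

CI: -3.70 ± 2.414 · 2.7263 = -3.70 ± 6.58 = (-10.28, 2.88)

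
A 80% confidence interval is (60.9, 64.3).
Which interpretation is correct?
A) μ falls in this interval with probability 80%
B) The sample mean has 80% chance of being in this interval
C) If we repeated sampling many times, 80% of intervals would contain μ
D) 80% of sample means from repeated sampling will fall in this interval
C

A) Wrong — μ is fixed; the randomness lives in the interval, not in μ.
B) Wrong — x̄ is observed and sits in the interval by construction.
C) Correct — this is the frequentist long-run coverage interpretation.
D) Wrong — coverage applies to intervals containing μ, not to future x̄ values.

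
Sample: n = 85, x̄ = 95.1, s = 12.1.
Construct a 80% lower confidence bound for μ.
μ ≥ 93.99

Lower bound (one-sided):
t* = 0.846 (one-sided for 80%)
Lower bound = x̄ - t* · s/√n = 95.1 - 0.846 · 12.1/√85 = 93.99

We are 80% confident that μ ≥ 93.99.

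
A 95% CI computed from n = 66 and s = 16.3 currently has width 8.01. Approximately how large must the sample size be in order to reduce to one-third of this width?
n ≈ 594

CI width ∝ 1/√n
To reduce width by factor 3, need √n to grow by 3 → need 3² = 9 times as many samples.

Current: n = 66, width = 8.01
New: n = 594, width ≈ 2.63

Width reduced by factor of 8.01/2.63 = 3.05.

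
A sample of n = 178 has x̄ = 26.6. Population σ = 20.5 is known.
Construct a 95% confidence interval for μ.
(23.59, 29.61)

z-interval (σ known):
z* = 1.960 for 95% confidence

Margin of error = z* · σ/√n = 1.960 · 20.5/√178 = 3.01

CI: (26.6 - 3.01, 26.6 + 3.01) = (23.59, 29.61)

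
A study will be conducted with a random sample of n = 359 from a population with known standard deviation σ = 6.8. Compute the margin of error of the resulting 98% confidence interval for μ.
Margin of error = 0.83

Margin of error = z* · σ/√n
= 2.326 · 6.8/√359
= 2.326 · 6.8/18.9473
= 0.83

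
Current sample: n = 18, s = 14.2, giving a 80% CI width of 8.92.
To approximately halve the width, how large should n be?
n ≈ 72

CI width ∝ 1/√n
To reduce width by factor 2, need √n to grow by 2 → need 2² = 4 times as many samples.

Current: n = 18, width = 8.92
New: n = 72, width ≈ 4.33

Width reduced by factor of 8.92/4.33 = 2.06.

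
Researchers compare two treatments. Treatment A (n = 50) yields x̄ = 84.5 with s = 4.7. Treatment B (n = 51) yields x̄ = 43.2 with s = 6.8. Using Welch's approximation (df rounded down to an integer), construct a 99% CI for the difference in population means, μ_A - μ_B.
(38.24, 44.36)

Difference: x̄₁ - x̄₂ = 41.30
SE = √(s₁²/n₁ + s₂²/n₂) = √(4.7²/50 + 6.8²/51) = 1.1612
df = 89.03 → 89 (Welch–Satterthwaite, rounded down)
t* = 2.632

CI: 41.30 ± 2.632 · 1.1612 = 41.30 ± 3.06 = (38.24, 44.36)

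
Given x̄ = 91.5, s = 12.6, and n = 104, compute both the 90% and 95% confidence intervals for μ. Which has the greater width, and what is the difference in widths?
95% CI is wider by 0.80

df = 103
90% CI: t* = 1.660, (89.45, 93.55), width = 2 · t* · s/√n = 4.10
95% CI: t* = 1.983, (89.05, 93.95), width = 2 · t* · s/√n = 4.90

The 95% CI is wider by 4.90 - 4.10 = 0.80.
Higher confidence requires a wider interval.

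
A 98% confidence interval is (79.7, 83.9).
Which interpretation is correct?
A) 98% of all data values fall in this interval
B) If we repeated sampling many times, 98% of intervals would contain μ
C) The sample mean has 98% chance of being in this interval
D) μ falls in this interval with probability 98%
B

A) Wrong — a CI is about the parameter μ, not individual data values.
B) Correct — this is the frequentist long-run coverage interpretation.
C) Wrong — x̄ is observed and sits in the interval by construction.
D) Wrong — μ is fixed; the randomness lives in the interval, not in μ.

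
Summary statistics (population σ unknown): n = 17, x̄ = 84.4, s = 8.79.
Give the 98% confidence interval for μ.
(78.89, 89.91)

t-interval (σ unknown):
df = n - 1 = 16
t* = 2.583 for 98% confidence

Margin of error = t* · s/√n = 2.583 · 8.79/√17 = 5.51

CI: (78.89, 89.91)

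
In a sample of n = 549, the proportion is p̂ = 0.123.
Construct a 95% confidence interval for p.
(0.096, 0.150)

Proportion CI:
SE = √(p̂(1-p̂)/n) = √(0.123 · 0.877 / 549) = 0.01402

z* = 1.960
Margin = z* · SE = 1.960 · 0.01402 = 0.0275

CI: 0.123 ± 0.0275 = (0.096, 0.150)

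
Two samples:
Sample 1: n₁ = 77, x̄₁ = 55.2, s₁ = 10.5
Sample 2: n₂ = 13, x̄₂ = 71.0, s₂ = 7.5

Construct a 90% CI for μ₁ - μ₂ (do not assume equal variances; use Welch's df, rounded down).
(-19.94, -11.66)

Difference: x̄₁ - x̄₂ = -15.80
SE = √(s₁²/n₁ + s₂²/n₂) = √(10.5²/77 + 7.5²/13) = 2.3997
df = 20.89 → 20 (Welch–Satterthwaite, rounded down)
t* = 1.725

CI: -15.80 ± 1.725 · 2.3997 = -15.80 ± 4.14 = (-19.94, -11.66)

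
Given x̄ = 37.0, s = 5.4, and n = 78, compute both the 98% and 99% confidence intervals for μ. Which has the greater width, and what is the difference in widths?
99% CI is wider by 0.32

df = 77
98% CI: t* = 2.376, (35.55, 38.45), width = 2 · t* · s/√n = 2.91
99% CI: t* = 2.641, (35.39, 38.61), width = 2 · t* · s/√n = 3.23

The 99% CI is wider by 3.23 - 2.91 = 0.32.
Higher confidence requires a wider interval.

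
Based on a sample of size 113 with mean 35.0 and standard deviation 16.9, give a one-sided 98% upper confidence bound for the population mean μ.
μ ≤ 38.30

Upper bound (one-sided):
t* = 2.078 (one-sided for 98%)
Upper bound = x̄ + t* · s/√n = 35.0 + 2.078 · 16.9/√113 = 38.30

We are 98% confident that μ ≤ 38.30.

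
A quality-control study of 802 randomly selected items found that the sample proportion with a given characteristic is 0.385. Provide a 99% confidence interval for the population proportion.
(0.341, 0.429)

Proportion CI:
SE = √(p̂(1-p̂)/n) = √(0.385 · 0.615 / 802) = 0.01718

z* = 2.576
Margin = z* · SE = 2.576 · 0.01718 = 0.0443

CI: 0.385 ± 0.0443 = (0.341, 0.429)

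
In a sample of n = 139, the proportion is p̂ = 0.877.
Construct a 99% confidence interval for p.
(0.805, 0.949)

Proportion CI:
SE = √(p̂(1-p̂)/n) = √(0.877 · 0.123 / 139) = 0.02786

z* = 2.576
Margin = z* · SE = 2.576 · 0.02786 = 0.0718

CI: 0.877 ± 0.0718 = (0.805, 0.949)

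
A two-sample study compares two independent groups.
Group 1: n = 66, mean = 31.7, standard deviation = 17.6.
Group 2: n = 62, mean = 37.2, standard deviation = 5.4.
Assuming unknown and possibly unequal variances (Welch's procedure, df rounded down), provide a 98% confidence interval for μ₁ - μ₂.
(-10.90, -0.10)

Difference: x̄₁ - x̄₂ = -5.50
SE = √(s₁²/n₁ + s₂²/n₂) = √(17.6²/66 + 5.4²/62) = 2.2724
df = 77.85 → 77 (Welch–Satterthwaite, rounded down)
t* = 2.376

CI: -5.50 ± 2.376 · 2.2724 = -5.50 ± 5.40 = (-10.90, -0.10)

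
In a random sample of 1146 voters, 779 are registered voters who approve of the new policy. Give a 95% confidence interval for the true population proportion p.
(0.653, 0.707)

Proportion CI:
p̂ = 779/1146 = 0.67976
SE = √(p̂(1-p̂)/n) = √(0.67976 · 0.32024 / 1146) = 0.01378

z* = 1.960
Margin = z* · SE = 1.960 · 0.01378 = 0.0270

CI: 0.67976 ± 0.0270 = (0.653, 0.707)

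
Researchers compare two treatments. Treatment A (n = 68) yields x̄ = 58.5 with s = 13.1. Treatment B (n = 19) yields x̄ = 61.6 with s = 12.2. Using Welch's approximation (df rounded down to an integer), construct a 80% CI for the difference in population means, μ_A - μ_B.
(-7.32, 1.12)

Difference: x̄₁ - x̄₂ = -3.10
SE = √(s₁²/n₁ + s₂²/n₂) = √(13.1²/68 + 12.2²/19) = 3.2183
df = 30.61 → 30 (Welch–Satterthwaite, rounded down)
t* = 1.310

CI: -3.10 ± 1.310 · 3.2183 = -3.10 ± 4.22 = (-7.32, 1.12)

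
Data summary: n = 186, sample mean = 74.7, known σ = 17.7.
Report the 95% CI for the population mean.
(72.16, 77.24)

z-interval (σ known):
z* = 1.960 for 95% confidence

Margin of error = z* · σ/√n = 1.960 · 17.7/√186 = 2.54

CI: (74.7 - 2.54, 74.7 + 2.54) = (72.16, 77.24)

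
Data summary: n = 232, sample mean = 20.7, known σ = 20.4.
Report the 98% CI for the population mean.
(17.58, 23.82)

z-interval (σ known):
z* = 2.326 for 98% confidence

Margin of error = z* · σ/√n = 2.326 · 20.4/√232 = 3.12

CI: (20.7 - 3.12, 20.7 + 3.12) = (17.58, 23.82)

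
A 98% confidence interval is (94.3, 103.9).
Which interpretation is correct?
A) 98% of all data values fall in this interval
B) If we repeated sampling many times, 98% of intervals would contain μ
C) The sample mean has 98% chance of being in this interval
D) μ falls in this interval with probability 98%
B

A) Wrong — a CI is about the parameter μ, not individual data values.
B) Correct — this is the frequentist long-run coverage interpretation.
C) Wrong — x̄ is observed and sits in the interval by construction.
D) Wrong — μ is fixed; the randomness lives in the interval, not in μ.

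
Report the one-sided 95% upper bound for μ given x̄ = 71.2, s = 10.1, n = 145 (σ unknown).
μ ≤ 72.59

Upper bound (one-sided):
t* = 1.656 (one-sided for 95%)
Upper bound = x̄ + t* · s/√n = 71.2 + 1.656 · 10.1/√145 = 72.59

We are 95% confident that μ ≤ 72.59.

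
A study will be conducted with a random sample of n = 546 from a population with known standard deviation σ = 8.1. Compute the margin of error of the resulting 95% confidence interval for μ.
Margin of error = 0.68

Margin of error = z* · σ/√n
= 1.960 · 8.1/√546
= 1.960 · 8.1/23.3666
= 0.68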